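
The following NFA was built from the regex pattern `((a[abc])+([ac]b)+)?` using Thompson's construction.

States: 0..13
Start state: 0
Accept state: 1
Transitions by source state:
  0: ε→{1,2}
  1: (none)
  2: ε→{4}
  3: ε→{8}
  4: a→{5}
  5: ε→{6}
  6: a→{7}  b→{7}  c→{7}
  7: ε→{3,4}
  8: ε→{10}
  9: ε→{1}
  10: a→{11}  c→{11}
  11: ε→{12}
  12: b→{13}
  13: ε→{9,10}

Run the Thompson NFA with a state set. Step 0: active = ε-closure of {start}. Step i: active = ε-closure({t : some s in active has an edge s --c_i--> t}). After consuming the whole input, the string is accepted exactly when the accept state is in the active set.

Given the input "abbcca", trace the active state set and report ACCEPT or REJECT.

S₀ = ε-closure({0}) = {0,1,2,4}
'a' @ 1: {5,6}
'b' @ 2: {3,4,7,8,10}
'b' @ 3: {}  — state set empty
rest 'cca' ignored (set empty)
end set {} — state 1 not in

Answer: REJECT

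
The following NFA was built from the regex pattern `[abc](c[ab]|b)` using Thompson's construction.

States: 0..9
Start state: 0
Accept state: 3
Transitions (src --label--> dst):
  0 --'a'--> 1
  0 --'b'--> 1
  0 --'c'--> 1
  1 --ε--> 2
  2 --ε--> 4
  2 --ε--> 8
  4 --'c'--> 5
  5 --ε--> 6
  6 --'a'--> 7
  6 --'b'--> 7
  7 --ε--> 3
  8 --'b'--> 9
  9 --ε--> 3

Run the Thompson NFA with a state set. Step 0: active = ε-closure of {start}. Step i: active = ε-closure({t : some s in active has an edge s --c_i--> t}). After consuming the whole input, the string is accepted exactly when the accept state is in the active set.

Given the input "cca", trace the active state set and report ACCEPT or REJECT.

Answer: ACCEPT

Derivation:
initial (ε-close {0}): {0}
'c' @ 1: {1,2,4,8}
'c' @ 2: {5,6}
'a' @ 3: {3,7}  (accept∈set)
end set {3,7} — state 3 in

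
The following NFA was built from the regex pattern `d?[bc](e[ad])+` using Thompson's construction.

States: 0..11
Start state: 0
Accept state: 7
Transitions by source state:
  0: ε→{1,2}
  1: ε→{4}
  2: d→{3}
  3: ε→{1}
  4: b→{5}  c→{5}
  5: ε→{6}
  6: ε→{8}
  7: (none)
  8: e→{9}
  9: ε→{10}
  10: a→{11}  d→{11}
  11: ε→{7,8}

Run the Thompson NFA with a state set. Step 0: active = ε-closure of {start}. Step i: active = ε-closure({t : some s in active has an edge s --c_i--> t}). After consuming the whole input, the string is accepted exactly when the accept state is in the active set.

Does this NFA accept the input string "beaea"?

Answer: ACCEPT

Steps:
initial (ε-close {0}): {0,1,2,4}
'b' @ 1: {5,6,8}
'e' @ 2: {9,10}
'a' @ 3: {7,8,11}  [accepting]
'e' @ 4: {9,10}
'a' @ 5: {7,8,11}  [accepting]
after full input: {7,8,11}  (accept=7 in)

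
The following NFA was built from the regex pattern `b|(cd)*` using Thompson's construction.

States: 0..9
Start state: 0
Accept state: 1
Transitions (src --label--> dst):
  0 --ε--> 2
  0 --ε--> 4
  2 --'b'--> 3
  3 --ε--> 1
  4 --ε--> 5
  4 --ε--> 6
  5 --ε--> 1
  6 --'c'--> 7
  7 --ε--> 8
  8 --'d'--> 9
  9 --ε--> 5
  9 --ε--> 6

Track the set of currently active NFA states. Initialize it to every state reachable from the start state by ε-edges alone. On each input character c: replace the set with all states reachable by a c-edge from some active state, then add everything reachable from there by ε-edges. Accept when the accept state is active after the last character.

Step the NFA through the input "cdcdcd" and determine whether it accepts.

Answer: ACCEPT

Trace:
S₀ = ε-closure({0}) = {0,1,2,4,5,6}
'c' @ 1: {7,8}
'd' @ 2: {1,5,6,9}  ✓accept
'c' @ 3: {7,8}
'd' @ 4: {1,5,6,9}  ✓accept
'c' @ 5: {7,8}
'd' @ 6: {1,5,6,9}  ✓accept
after full input: {1,5,6,9}  (accept=1 in)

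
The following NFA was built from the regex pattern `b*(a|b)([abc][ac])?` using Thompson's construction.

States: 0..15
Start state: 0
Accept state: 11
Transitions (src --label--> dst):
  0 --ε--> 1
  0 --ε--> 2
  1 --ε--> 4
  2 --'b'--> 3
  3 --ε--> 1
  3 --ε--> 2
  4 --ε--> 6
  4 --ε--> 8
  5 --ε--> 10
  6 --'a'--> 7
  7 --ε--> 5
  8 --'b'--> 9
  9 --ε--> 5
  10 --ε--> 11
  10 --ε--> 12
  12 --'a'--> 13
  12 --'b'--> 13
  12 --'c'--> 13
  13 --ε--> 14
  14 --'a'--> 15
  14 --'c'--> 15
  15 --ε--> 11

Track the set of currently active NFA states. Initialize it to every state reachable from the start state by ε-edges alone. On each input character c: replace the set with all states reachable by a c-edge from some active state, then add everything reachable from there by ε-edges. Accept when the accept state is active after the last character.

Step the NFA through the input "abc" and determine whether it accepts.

initial (ε-close {0}): {0,1,2,4,6,8}
'a' @ 1: {5,7,10,11,12}  ✓accept
'b' @ 2: {13,14}
'c' @ 3: {11,15}  ✓accept
final: {11,15}; accept 11 in set

Answer: ACCEPT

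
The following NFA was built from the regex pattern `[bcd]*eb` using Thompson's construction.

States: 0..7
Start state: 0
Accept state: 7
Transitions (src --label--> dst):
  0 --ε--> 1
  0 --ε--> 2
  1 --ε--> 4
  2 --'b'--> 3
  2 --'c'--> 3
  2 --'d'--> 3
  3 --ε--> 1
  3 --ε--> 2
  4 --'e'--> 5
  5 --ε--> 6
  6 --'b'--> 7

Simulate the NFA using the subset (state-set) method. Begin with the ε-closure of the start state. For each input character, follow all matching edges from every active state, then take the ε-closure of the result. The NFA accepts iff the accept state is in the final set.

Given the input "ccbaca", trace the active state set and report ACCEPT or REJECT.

start: ε-closure({0}) = {0,1,2,4}
'c' @ 1: {1,2,3,4}
'c' @ 2: {1,2,3,4}
'b' @ 3: {1,2,3,4}
'a' @ 4: {}  — state set empty
rest 'ca' ignored (set empty)
end set {} — state 7 not in

Answer: REJECT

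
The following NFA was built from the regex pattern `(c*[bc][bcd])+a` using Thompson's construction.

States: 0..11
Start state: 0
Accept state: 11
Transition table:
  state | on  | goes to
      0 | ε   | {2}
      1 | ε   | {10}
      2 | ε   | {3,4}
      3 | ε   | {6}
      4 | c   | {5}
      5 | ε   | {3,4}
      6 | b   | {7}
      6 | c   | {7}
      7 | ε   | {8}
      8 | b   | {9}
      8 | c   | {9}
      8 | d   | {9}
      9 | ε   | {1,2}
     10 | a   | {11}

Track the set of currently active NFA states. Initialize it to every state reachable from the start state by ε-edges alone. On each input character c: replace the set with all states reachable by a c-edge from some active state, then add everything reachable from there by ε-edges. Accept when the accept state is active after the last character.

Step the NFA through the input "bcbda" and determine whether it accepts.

S₀ = ε-closure({0}) = {0,2,3,4,6}
'b' @ 1: {7,8}
'c' @ 2: {1,2,3,4,6,9,10}
'b' @ 3: {7,8}
'd' @ 4: {1,2,3,4,6,9,10}
'a' @ 5: {11}  [accepting]
after full input: {11}  (accept=11 in)

Answer: ACCEPT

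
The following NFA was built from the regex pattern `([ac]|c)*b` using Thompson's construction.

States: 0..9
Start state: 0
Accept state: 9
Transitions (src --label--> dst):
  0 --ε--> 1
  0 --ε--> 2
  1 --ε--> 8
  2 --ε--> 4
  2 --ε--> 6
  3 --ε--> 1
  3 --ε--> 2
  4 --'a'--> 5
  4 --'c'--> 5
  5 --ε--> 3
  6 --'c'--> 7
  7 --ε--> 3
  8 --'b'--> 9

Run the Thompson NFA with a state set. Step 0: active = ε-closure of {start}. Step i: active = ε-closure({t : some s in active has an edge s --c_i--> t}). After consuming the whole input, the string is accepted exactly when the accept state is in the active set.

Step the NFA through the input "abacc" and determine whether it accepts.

initial (ε-close {0}): {0,1,2,4,6,8}
'a' @ 1: {1,2,3,4,5,6,8}
'b' @ 2: {9}  (accept∈set)
'a' @ 3: {}  — state set empty
rest 'cc' ignored (set empty)
final: {}; accept 9 not in set

Answer: REJECT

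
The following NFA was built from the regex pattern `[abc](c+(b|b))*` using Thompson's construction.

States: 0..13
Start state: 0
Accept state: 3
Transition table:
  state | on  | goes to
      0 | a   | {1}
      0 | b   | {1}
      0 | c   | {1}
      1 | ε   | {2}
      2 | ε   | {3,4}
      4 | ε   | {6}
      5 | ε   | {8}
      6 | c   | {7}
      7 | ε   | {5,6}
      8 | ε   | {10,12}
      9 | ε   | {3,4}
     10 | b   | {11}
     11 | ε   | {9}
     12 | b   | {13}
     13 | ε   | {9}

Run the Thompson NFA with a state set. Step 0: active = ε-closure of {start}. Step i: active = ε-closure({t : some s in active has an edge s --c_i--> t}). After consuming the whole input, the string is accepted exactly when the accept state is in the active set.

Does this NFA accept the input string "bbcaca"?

initial (ε-close {0}): {0}
'b' @ 1: {1,2,3,4,6}  (accept∈set)
'b' @ 2: {}  — no active states
rest 'caca' ignored (set empty)
after full input: {}  (accept=3 not in)

Answer: REJECT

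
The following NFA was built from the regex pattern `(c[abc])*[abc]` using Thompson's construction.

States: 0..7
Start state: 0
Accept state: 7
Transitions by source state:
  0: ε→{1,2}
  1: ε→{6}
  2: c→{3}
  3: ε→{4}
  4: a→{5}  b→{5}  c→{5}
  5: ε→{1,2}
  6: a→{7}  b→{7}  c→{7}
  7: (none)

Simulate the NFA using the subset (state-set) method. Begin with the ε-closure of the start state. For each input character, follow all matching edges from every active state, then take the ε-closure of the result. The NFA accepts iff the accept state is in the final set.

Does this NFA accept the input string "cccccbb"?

Answer: ACCEPT

Trace:
start: ε-closure({0}) = {0,1,2,6}
'c' @ 1: {3,4,7}  (accept∈set)
'c' @ 2: {1,2,5,6}
'c' @ 3: {3,4,7}  (accept∈set)
'c' @ 4: {1,2,5,6}
'c' @ 5: {3,4,7}  (accept∈set)
'b' @ 6: {1,2,5,6}
'b' @ 7: {7}  (accept∈set)
end set {7} — state 7 in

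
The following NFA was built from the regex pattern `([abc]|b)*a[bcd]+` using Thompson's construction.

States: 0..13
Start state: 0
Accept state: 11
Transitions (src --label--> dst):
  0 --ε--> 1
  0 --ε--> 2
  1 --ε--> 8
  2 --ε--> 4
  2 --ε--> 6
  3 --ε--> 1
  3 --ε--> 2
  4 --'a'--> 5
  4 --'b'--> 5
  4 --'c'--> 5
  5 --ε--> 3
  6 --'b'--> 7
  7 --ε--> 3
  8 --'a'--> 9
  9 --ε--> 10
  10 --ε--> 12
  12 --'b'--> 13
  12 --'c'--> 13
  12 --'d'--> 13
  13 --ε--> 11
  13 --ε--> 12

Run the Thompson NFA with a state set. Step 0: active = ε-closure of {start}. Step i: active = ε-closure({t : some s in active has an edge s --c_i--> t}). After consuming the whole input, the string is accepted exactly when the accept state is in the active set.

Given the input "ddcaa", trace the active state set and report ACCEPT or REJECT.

Answer: REJECT

Steps:
S₀ = ε-closure({0}) = {0,1,2,4,6,8}
'd' @ 1: {}  — dead — no transitions
rest 'dcaa' ignored (set empty)
after full input: {}  (accept=11 not in)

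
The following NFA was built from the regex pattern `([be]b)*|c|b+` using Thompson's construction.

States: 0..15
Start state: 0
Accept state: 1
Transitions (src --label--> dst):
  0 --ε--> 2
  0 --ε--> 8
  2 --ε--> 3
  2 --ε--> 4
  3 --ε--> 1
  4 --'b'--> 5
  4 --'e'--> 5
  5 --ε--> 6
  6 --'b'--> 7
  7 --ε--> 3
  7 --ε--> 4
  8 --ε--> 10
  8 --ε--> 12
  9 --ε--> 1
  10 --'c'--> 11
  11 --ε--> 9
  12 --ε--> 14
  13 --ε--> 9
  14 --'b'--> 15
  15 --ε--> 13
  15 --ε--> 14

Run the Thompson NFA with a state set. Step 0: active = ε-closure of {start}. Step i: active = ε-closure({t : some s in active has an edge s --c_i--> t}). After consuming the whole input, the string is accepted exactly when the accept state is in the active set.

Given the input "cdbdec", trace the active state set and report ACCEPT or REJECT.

Answer: REJECT

Steps:
start: ε-closure({0}) = {0,1,2,3,4,8,10,12,14}
'c' @ 1: {1,9,11}  [accepting]
'd' @ 2: {}  — state set empty
rest 'bdec' ignored (set empty)
final: {}; accept 1 not in set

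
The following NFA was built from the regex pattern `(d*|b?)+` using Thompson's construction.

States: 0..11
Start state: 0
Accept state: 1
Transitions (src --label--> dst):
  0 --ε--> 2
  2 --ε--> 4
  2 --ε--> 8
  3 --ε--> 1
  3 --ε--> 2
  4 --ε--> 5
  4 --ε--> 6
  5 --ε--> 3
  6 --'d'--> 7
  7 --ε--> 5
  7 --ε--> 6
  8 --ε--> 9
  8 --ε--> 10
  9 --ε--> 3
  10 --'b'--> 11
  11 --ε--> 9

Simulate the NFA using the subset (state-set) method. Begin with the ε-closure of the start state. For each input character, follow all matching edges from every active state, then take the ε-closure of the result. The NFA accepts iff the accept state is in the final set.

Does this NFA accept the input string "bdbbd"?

S₀ = ε-closure({0}) = {0,1,2,3,4,5,6,8,9,10}
'b' @ 1: {1,2,3,4,5,6,8,9,10,11}  ✓accept
'd' @ 2: {1,2,3,4,5,6,7,8,9,10}  ✓accept
'b' @ 3: {1,2,3,4,5,6,8,9,10,11}  ✓accept
'b' @ 4: {1,2,3,4,5,6,8,9,10,11}  ✓accept
'd' @ 5: {1,2,3,4,5,6,7,8,9,10}  ✓accept
end set {1,2,3,4,5,6,7,8,9,10} — state 1 in

Answer: ACCEPT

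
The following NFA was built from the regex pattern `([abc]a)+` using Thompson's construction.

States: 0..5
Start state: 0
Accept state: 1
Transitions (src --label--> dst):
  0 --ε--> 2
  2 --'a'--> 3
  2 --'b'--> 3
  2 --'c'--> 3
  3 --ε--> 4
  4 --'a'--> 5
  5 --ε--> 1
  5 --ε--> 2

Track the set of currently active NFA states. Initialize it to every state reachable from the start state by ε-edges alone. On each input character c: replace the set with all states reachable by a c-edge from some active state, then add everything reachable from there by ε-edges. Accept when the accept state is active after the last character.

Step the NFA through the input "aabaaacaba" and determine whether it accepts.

initial (ε-close {0}): {0,2}
'a' @ 1: {3,4}
'a' @ 2: {1,2,5}  [accepting]
'b' @ 3: {3,4}
'a' @ 4: {1,2,5}  [accepting]
'a' @ 5: {3,4}
'a' @ 6: {1,2,5}  [accepting]
'c' @ 7: {3,4}
'a' @ 8: {1,2,5}  [accepting]
'b' @ 9: {3,4}
'a' @ 10: {1,2,5}  [accepting]
end set {1,2,5} — state 1 in

Answer: ACCEPT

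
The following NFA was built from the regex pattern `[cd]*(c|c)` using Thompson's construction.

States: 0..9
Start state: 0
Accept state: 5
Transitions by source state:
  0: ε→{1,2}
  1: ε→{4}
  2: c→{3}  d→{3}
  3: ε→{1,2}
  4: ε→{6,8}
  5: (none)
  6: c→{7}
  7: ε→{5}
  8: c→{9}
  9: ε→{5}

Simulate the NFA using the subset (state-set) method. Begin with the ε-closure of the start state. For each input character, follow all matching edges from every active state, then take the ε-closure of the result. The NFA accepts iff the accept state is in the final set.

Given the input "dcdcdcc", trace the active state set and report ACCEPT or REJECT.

Answer: ACCEPT

Derivation:
initial (ε-close {0}): {0,1,2,4,6,8}
'd' @ 1: {1,2,3,4,6,8}
'c' @ 2: {1,2,3,4,5,6,7,8,9}  (accept∈set)
'd' @ 3: {1,2,3,4,6,8}
'c' @ 4: {1,2,3,4,5,6,7,8,9}  (accept∈set)
'd' @ 5: {1,2,3,4,6,8}
'c' @ 6: {1,2,3,4,5,6,7,8,9}  (accept∈set)
'c' @ 7: {1,2,3,4,5,6,7,8,9}  (accept∈set)
end set {1,2,3,4,5,6,7,8,9} — state 5 in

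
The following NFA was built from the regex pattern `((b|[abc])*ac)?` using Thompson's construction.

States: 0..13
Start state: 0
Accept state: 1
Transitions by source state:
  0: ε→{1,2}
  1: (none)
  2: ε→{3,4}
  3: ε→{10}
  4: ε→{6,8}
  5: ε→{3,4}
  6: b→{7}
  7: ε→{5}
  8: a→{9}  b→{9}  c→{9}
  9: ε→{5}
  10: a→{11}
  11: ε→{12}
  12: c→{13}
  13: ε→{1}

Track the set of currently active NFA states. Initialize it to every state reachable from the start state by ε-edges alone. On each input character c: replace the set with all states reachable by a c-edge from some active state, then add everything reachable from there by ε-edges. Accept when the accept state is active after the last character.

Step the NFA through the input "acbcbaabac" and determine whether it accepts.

Answer: ACCEPT

Derivation:
initial (ε-close {0}): {0,1,2,3,4,6,8,10}
'a' @ 1: {3,4,5,6,8,9,10,11,12}
'c' @ 2: {1,3,4,5,6,8,9,10,13}  [accepting]
'b' @ 3: {3,4,5,6,7,8,9,10}
'c' @ 4: {3,4,5,6,8,9,10}
'b' @ 5: {3,4,5,6,7,8,9,10}
'a' @ 6: {3,4,5,6,8,9,10,11,12}
'a' @ 7: {3,4,5,6,8,9,10,11,12}
'b' @ 8: {3,4,5,6,7,8,9,10}
'a' @ 9: {3,4,5,6,8,9,10,11,12}
'c' @ 10: {1,3,4,5,6,8,9,10,13}  [accepting]
final: {1,3,4,5,6,8,9,10,13}; accept 1 in set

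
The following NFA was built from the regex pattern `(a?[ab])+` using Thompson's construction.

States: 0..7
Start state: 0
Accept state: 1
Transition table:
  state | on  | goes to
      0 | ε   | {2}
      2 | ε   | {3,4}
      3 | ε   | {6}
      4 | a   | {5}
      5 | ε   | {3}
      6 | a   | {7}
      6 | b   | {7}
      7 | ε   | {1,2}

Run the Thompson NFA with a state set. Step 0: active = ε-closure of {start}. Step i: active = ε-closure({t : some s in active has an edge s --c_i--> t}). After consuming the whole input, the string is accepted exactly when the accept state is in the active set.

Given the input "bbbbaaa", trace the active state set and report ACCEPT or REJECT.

start: ε-closure({0}) = {0,2,3,4,6}
'b' @ 1: {1,2,3,4,6,7}  ✓accept
'b' @ 2: {1,2,3,4,6,7}  ✓accept
'b' @ 3: {1,2,3,4,6,7}  ✓accept
'b' @ 4: {1,2,3,4,6,7}  ✓accept
'a' @ 5: {1,2,3,4,5,6,7}  ✓accept
'a' @ 6: {1,2,3,4,5,6,7}  ✓accept
'a' @ 7: {1,2,3,4,5,6,7}  ✓accept
final: {1,2,3,4,5,6,7}; accept 1 in set

Answer: ACCEPT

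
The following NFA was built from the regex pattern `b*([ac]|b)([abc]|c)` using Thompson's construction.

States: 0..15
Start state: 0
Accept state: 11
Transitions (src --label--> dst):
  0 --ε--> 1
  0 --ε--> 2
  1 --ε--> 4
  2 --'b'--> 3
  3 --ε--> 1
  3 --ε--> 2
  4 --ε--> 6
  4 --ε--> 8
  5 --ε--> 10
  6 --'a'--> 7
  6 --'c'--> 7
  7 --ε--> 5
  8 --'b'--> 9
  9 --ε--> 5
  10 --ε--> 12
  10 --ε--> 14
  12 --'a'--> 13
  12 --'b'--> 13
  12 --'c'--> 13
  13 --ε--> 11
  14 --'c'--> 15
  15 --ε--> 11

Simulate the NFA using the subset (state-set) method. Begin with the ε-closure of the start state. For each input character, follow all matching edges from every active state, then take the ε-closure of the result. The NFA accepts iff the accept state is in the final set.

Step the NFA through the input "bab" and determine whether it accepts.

start: ε-closure({0}) = {0,1,2,4,6,8}
'b' @ 1: {1,2,3,4,5,6,8,9,10,12,14}
'a' @ 2: {5,7,10,11,12,13,14}  [accepting]
'b' @ 3: {11,13}  [accepting]
end set {11,13} — state 11 in

Answer: ACCEPT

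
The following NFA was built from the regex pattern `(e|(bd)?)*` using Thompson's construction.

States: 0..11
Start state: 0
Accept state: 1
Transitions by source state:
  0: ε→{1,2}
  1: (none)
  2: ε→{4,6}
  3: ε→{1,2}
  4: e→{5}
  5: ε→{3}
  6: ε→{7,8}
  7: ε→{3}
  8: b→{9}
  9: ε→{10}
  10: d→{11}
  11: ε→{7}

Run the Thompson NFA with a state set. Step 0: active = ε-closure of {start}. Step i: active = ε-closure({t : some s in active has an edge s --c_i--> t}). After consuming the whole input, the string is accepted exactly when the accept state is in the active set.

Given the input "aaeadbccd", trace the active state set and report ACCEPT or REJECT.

Answer: REJECT

Trace:
initial (ε-close {0}): {0,1,2,3,4,6,7,8}
'a' @ 1: {}  — no active states
rest 'aeadbccd' ignored (set empty)
after full input: {}  (accept=1 not in)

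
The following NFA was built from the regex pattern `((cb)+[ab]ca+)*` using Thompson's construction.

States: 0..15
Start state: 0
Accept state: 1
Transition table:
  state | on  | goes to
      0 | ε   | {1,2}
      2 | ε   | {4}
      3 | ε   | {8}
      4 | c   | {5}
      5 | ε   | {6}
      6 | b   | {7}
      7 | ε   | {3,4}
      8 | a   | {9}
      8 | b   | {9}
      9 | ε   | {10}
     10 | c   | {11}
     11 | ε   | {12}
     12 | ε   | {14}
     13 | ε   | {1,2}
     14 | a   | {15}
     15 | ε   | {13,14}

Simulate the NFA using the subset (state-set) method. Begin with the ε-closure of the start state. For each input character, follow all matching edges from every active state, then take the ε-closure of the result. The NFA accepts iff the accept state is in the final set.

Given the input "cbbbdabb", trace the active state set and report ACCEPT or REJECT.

Answer: REJECT

Steps:
S₀ = ε-closure({0}) = {0,1,2,4}
'c' @ 1: {5,6}
'b' @ 2: {3,4,7,8}
'b' @ 3: {9,10}
'b' @ 4: {}  — state set empty
rest 'dabb' ignored (set empty)
end set {} — state 1 not in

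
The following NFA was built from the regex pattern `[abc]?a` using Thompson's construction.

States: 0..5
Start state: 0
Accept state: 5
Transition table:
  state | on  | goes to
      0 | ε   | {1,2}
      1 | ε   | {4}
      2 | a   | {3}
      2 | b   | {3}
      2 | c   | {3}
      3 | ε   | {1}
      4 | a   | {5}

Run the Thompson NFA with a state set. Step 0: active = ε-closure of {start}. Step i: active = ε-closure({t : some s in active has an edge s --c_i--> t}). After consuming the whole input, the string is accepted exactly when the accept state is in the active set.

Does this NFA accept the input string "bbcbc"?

initial (ε-close {0}): {0,1,2,4}
'b' @ 1: {1,3,4}
'b' @ 2: {}  — state set empty
rest 'cbc' ignored (set empty)
end set {} — state 5 not in

Answer: REJECT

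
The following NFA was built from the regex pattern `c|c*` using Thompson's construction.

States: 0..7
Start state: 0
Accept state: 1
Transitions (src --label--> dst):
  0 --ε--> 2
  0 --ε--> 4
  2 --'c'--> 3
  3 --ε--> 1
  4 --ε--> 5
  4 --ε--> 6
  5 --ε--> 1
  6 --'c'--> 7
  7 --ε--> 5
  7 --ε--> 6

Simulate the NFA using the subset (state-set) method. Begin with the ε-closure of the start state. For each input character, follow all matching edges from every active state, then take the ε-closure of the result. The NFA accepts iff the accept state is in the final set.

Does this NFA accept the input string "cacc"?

start: ε-closure({0}) = {0,1,2,4,5,6}
'c' @ 1: {1,3,5,6,7}  [accepting]
'a' @ 2: {}  — no active states
rest 'cc' ignored (set empty)
final: {}; accept 1 not in set

Answer: REJECT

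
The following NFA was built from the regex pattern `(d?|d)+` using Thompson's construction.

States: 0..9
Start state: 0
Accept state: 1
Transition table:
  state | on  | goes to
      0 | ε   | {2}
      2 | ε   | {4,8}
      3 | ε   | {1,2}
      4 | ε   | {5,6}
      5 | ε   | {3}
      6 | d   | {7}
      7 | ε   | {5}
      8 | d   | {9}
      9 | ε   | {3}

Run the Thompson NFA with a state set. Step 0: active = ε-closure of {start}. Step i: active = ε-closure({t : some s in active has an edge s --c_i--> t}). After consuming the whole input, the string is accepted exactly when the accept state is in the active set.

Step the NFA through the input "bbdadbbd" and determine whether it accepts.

start: ε-closure({0}) = {0,1,2,3,4,5,6,8}
'b' @ 1: {}  — dead — no transitions
rest 'bdadbbd' ignored (set empty)
end set {} — state 1 not in

Answer: REJECT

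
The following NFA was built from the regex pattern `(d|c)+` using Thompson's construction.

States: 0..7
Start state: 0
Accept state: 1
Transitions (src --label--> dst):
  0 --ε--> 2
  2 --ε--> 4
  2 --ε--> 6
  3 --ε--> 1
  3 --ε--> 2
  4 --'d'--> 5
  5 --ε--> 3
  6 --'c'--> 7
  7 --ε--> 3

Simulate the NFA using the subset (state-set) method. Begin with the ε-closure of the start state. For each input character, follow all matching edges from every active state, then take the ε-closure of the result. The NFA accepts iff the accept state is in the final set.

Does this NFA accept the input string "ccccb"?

S₀ = ε-closure({0}) = {0,2,4,6}
'c' @ 1: {1,2,3,4,6,7}  ✓accept
'c' @ 2: {1,2,3,4,6,7}  ✓accept
'c' @ 3: {1,2,3,4,6,7}  ✓accept
'c' @ 4: {1,2,3,4,6,7}  ✓accept
'b' @ 5: {}  — dead — no transitions
after full input: {}  (accept=1 not in)

Answer: REJECT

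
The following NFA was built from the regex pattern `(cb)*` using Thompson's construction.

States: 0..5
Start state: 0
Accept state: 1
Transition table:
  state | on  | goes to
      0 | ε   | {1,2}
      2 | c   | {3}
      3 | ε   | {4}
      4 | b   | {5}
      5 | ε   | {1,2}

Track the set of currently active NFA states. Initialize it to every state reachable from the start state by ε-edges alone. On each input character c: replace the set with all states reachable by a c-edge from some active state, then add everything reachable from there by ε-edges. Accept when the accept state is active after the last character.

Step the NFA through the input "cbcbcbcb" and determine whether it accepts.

Answer: ACCEPT

Trace:
start: ε-closure({0}) = {0,1,2}
'c' @ 1: {3,4}
'b' @ 2: {1,2,5}  ✓accept
'c' @ 3: {3,4}
'b' @ 4: {1,2,5}  ✓accept
'c' @ 5: {3,4}
'b' @ 6: {1,2,5}  ✓accept
'c' @ 7: {3,4}
'b' @ 8: {1,2,5}  ✓accept
after full input: {1,2,5}  (accept=1 in)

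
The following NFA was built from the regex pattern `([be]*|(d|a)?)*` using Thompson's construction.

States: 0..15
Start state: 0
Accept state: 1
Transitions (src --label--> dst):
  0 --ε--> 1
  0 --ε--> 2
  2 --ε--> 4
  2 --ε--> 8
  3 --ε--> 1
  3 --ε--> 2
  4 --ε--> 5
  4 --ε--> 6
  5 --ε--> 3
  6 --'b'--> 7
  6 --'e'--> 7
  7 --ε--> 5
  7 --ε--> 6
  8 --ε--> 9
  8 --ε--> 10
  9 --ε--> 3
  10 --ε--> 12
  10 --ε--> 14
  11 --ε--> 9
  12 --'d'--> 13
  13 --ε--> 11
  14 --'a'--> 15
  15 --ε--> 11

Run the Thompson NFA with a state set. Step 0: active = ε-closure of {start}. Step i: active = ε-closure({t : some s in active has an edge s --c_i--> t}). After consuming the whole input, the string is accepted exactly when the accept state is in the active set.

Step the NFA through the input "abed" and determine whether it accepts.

initial (ε-close {0}): {0,1,2,3,4,5,6,8,9,10,12,14}
'a' @ 1: {1,2,3,4,5,6,8,9,10,11,12,14,15}  (accept∈set)
'b' @ 2: {1,2,3,4,5,6,7,8,9,10,12,14}  (accept∈set)
'e' @ 3: {1,2,3,4,5,6,7,8,9,10,12,14}  (accept∈set)
'd' @ 4: {1,2,3,4,5,6,8,9,10,11,12,13,14}  (accept∈set)
after full input: {1,2,3,4,5,6,8,9,10,11,12,13,14}  (accept=1 in)

Answer: ACCEPT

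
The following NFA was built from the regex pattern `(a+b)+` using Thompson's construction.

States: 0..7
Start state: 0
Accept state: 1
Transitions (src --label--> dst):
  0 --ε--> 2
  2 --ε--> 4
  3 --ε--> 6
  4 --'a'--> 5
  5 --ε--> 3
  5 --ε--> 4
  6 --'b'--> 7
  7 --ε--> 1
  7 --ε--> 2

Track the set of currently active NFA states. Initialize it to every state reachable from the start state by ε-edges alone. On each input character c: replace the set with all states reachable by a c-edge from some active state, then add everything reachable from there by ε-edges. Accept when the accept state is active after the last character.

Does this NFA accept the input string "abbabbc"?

Answer: REJECT

Derivation:
start: ε-closure({0}) = {0,2,4}
'a' @ 1: {3,4,5,6}
'b' @ 2: {1,2,4,7}  (accept∈set)
'b' @ 3: {}  — state set empty
rest 'abbc' ignored (set empty)
end set {} — state 1 not in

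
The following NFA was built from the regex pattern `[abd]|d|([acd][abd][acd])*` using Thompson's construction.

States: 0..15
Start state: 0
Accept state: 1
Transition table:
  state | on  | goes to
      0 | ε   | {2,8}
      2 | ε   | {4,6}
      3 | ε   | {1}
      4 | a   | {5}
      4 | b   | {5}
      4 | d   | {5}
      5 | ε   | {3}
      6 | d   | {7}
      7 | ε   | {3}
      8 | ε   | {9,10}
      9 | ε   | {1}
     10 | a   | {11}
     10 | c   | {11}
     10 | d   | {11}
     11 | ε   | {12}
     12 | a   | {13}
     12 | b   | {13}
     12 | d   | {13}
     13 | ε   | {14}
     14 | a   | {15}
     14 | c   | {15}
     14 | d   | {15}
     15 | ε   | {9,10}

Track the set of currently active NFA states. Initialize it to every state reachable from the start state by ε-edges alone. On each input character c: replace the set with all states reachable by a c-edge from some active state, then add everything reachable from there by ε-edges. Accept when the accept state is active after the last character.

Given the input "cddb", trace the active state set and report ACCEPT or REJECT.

Answer: REJECT

Derivation:
initial (ε-close {0}): {0,1,2,4,6,8,9,10}
'c' @ 1: {11,12}
'd' @ 2: {13,14}
'd' @ 3: {1,9,10,15}  [accepting]
'b' @ 4: {}  — dead — no transitions
after full input: {}  (accept=1 not in)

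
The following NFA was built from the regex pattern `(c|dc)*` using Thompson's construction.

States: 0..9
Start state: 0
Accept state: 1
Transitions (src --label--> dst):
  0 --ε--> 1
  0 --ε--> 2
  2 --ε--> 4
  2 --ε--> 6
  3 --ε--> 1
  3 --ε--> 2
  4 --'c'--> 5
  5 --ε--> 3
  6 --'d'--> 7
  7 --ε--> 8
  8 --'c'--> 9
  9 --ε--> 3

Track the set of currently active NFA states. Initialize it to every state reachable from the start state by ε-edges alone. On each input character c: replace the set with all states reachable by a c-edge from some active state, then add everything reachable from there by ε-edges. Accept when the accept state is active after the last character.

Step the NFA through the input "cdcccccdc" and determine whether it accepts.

Answer: ACCEPT

Trace:
start: ε-closure({0}) = {0,1,2,4,6}
'c' @ 1: {1,2,3,4,5,6}  [accepting]
'd' @ 2: {7,8}
'c' @ 3: {1,2,3,4,6,9}  [accepting]
'c' @ 4: {1,2,3,4,5,6}  [accepting]
'c' @ 5: {1,2,3,4,5,6}  [accepting]
'c' @ 6: {1,2,3,4,5,6}  [accepting]
'c' @ 7: {1,2,3,4,5,6}  [accepting]
'd' @ 8: {7,8}
'c' @ 9: {1,2,3,4,6,9}  [accepting]
final: {1,2,3,4,6,9}; accept 1 in set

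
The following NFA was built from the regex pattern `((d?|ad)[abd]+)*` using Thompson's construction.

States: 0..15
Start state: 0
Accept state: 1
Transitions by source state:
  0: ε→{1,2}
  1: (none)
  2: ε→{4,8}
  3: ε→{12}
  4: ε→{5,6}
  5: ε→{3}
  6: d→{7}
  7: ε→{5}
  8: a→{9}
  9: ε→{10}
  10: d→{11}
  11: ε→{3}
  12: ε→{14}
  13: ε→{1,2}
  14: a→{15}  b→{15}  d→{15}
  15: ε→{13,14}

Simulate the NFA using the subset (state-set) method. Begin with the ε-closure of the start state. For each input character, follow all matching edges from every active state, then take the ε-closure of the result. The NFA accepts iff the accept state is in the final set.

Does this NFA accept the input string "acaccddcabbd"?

Answer: REJECT

Derivation:
initial (ε-close {0}): {0,1,2,3,4,5,6,8,12,14}
'a' @ 1: {1,2,3,4,5,6,8,9,10,12,13,14,15}  ✓accept
'c' @ 2: {}  — state set empty
rest 'accddcabbd' ignored (set empty)
end set {} — state 1 not in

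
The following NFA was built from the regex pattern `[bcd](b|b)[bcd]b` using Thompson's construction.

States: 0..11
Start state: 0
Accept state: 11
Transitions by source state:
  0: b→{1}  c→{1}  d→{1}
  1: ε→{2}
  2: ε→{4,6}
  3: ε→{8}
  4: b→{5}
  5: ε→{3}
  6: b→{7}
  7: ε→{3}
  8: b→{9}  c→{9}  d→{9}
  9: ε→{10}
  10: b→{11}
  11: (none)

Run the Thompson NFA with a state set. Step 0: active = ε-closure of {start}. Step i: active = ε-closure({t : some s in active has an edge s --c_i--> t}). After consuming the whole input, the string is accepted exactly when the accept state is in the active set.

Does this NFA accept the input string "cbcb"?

initial (ε-close {0}): {0}
'c' @ 1: {1,2,4,6}
'b' @ 2: {3,5,7,8}
'c' @ 3: {9,10}
'b' @ 4: {11}  (accept∈set)
end set {11} — state 11 in

Answer: ACCEPT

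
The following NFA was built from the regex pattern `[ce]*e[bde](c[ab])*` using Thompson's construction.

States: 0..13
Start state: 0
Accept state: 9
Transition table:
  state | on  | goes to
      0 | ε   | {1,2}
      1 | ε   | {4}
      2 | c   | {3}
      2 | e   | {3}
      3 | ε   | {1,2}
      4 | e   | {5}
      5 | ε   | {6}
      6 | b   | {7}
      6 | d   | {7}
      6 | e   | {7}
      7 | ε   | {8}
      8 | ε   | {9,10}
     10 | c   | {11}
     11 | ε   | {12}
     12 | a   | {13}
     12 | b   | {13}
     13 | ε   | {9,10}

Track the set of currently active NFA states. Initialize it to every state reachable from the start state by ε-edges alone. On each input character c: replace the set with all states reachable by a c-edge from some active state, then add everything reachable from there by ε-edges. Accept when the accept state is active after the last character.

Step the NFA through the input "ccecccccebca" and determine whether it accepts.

S₀ = ε-closure({0}) = {0,1,2,4}
'c' @ 1: {1,2,3,4}
'c' @ 2: {1,2,3,4}
'e' @ 3: {1,2,3,4,5,6}
'c' @ 4: {1,2,3,4}
'c' @ 5: {1,2,3,4}
'c' @ 6: {1,2,3,4}
'c' @ 7: {1,2,3,4}
'c' @ 8: {1,2,3,4}
'e' @ 9: {1,2,3,4,5,6}
'b' @ 10: {7,8,9,10}  [accepting]
'c' @ 11: {11,12}
'a' @ 12: {9,10,13}  [accepting]
final: {9,10,13}; accept 9 in set

Answer: ACCEPT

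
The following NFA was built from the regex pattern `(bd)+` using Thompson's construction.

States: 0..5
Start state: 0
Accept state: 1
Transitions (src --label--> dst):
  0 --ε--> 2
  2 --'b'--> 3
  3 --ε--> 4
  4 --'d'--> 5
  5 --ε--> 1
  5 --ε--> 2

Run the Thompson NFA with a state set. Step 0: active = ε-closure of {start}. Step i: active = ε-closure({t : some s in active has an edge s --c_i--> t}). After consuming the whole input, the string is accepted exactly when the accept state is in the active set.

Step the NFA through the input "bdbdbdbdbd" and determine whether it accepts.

Answer: ACCEPT

Trace:
S₀ = ε-closure({0}) = {0,2}
'b' @ 1: {3,4}
'd' @ 2: {1,2,5}  (accept∈set)
'b' @ 3: {3,4}
'd' @ 4: {1,2,5}  (accept∈set)
'b' @ 5: {3,4}
'd' @ 6: {1,2,5}  (accept∈set)
'b' @ 7: {3,4}
'd' @ 8: {1,2,5}  (accept∈set)
'b' @ 9: {3,4}
'd' @ 10: {1,2,5}  (accept∈set)
after full input: {1,2,5}  (accept=1 in)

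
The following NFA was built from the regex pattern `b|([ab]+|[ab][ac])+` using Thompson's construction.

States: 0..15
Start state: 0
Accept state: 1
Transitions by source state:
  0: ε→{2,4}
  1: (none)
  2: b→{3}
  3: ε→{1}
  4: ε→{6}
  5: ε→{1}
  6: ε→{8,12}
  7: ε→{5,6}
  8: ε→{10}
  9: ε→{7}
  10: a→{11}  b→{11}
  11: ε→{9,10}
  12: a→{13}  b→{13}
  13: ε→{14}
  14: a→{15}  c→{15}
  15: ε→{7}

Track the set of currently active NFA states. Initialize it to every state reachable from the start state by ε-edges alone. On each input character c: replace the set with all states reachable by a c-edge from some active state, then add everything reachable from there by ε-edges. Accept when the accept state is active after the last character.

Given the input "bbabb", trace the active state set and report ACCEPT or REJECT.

Answer: ACCEPT

Steps:
initial (ε-close {0}): {0,2,4,6,8,10,12}
'b' @ 1: {1,3,5,6,7,8,9,10,11,12,13,14}  (accept∈set)
'b' @ 2: {1,5,6,7,8,9,10,11,12,13,14}  (accept∈set)
'a' @ 3: {1,5,6,7,8,9,10,11,12,13,14,15}  (accept∈set)
'b' @ 4: {1,5,6,7,8,9,10,11,12,13,14}  (accept∈set)
'b' @ 5: {1,5,6,7,8,9,10,11,12,13,14}  (accept∈set)
after full input: {1,5,6,7,8,9,10,11,12,13,14}  (accept=1 in)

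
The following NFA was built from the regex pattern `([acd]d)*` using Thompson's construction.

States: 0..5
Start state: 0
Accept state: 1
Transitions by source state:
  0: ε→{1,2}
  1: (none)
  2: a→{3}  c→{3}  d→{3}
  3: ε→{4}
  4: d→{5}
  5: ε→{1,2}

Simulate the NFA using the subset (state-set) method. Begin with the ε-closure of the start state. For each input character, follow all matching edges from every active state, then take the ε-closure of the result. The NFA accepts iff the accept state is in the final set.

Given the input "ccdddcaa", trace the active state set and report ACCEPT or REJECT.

Answer: REJECT

Derivation:
start: ε-closure({0}) = {0,1,2}
'c' @ 1: {3,4}
'c' @ 2: {}  — state set empty
rest 'dddcaa' ignored (set empty)
end set {} — state 1 not in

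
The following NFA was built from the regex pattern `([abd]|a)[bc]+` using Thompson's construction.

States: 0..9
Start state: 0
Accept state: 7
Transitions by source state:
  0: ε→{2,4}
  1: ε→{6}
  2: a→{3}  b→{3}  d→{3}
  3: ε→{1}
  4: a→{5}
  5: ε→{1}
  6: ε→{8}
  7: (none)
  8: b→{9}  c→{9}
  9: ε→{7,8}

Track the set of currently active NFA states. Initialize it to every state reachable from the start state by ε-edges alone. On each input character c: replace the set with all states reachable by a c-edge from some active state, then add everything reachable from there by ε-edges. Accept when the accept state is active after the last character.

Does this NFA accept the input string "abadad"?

Answer: REJECT

Steps:
initial (ε-close {0}): {0,2,4}
'a' @ 1: {1,3,5,6,8}
'b' @ 2: {7,8,9}  (accept∈set)
'a' @ 3: {}  — state set empty
rest 'dad' ignored (set empty)
end set {} — state 7 not in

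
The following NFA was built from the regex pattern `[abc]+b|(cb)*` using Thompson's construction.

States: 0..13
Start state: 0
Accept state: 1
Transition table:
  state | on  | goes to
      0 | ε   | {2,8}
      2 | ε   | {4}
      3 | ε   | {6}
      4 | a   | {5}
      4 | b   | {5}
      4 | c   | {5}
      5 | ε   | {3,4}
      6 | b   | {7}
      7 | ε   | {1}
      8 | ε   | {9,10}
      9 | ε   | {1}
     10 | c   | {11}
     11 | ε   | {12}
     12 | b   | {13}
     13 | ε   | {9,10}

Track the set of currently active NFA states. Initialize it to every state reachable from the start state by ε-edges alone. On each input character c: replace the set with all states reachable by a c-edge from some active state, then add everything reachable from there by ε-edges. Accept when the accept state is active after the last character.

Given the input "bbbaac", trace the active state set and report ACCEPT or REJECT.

Answer: REJECT

Steps:
S₀ = ε-closure({0}) = {0,1,2,4,8,9,10}
'b' @ 1: {3,4,5,6}
'b' @ 2: {1,3,4,5,6,7}  [accepting]
'b' @ 3: {1,3,4,5,6,7}  [accepting]
'a' @ 4: {3,4,5,6}
'a' @ 5: {3,4,5,6}
'c' @ 6: {3,4,5,6}
after full input: {3,4,5,6}  (accept=1 not in)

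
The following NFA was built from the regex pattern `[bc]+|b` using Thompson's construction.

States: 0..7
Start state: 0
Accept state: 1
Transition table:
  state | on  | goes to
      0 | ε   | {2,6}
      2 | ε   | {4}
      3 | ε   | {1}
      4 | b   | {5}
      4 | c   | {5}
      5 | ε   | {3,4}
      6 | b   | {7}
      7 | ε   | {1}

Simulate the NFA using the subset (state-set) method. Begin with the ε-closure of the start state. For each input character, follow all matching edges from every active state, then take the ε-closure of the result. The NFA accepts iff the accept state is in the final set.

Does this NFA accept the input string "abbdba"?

Answer: REJECT

Trace:
initial (ε-close {0}): {0,2,4,6}
'a' @ 1: {}  — state set empty
rest 'bbdba' ignored (set empty)
final: {}; accept 1 not in set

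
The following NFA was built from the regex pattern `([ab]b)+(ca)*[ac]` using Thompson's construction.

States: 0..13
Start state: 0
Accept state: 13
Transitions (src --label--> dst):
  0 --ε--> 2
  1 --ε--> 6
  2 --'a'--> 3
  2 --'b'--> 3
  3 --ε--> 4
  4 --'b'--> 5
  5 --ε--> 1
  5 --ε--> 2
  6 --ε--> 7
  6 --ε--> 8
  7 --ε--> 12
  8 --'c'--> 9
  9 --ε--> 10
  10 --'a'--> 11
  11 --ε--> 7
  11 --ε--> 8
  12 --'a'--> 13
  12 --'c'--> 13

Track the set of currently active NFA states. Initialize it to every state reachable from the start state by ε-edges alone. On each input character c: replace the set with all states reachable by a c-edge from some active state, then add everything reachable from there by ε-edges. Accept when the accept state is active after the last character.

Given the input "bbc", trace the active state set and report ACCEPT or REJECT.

Answer: ACCEPT

Trace:
S₀ = ε-closure({0}) = {0,2}
'b' @ 1: {3,4}
'b' @ 2: {1,2,5,6,7,8,12}
'c' @ 3: {9,10,13}  (accept∈set)
after full input: {9,10,13}  (accept=13 in)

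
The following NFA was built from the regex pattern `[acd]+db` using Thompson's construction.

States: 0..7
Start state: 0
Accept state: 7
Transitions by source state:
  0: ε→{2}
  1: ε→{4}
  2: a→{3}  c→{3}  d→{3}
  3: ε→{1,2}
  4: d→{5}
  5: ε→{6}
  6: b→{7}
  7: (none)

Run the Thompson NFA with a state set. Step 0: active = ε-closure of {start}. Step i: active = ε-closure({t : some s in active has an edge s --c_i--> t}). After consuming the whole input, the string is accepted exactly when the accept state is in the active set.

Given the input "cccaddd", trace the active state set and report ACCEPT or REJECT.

Answer: REJECT

Derivation:
S₀ = ε-closure({0}) = {0,2}
'c' @ 1: {1,2,3,4}
'c' @ 2: {1,2,3,4}
'c' @ 3: {1,2,3,4}
'a' @ 4: {1,2,3,4}
'd' @ 5: {1,2,3,4,5,6}
'd' @ 6: {1,2,3,4,5,6}
'd' @ 7: {1,2,3,4,5,6}
end set {1,2,3,4,5,6} — state 7 not in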